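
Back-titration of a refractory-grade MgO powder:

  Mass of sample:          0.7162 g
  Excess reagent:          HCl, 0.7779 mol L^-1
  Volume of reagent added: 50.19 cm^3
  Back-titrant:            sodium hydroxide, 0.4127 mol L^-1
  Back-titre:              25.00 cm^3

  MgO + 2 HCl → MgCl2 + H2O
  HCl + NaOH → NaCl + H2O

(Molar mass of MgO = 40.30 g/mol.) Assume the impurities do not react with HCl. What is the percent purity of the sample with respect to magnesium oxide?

n(HCl) added = 0.05019 × 0.7779 = 0.03904 mol
n(NaOH) used in back-titration = 0.02500 × 0.4127 = 0.01032 mol
n(HCl) left over = 0.01032 mol (1:1 ratio)
n(HCl) consumed by analyte = 0.03904 − 0.01032 = 0.02873 mol
From the 1:2 ratio, n(MgO) = 1/2 × 0.02873 = 0.01436 mol
mass of MgO = 0.01436 × 40.30 = 0.5788 g
% MgO = 0.5788 / 0.7162 × 100 = 80.82 %

80.82 %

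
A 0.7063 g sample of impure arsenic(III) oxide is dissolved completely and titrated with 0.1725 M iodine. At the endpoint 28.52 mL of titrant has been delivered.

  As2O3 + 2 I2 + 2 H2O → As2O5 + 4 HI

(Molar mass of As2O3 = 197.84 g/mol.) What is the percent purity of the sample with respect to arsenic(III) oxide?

n(I2) = 0.02852 L × 0.1725 mol/L = 4.920 × 10^-3 mol
From the 1:2 ratio, n(As2O3) = 1/2 × 4.920 × 10^-3 = 2.460 × 10^-3 mol
mass of As2O3 = 2.460 × 10^-3 × 197.84 g/mol = 0.4867 g
% As2O3 = 0.4867 / 0.7063 × 100 = 68.90 %

68.90 %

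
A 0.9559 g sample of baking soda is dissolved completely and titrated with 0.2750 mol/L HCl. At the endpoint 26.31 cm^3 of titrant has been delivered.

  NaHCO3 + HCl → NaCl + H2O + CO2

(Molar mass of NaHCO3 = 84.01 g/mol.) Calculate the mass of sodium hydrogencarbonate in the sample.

n(HCl) = 0.02631 L × 0.2750 mol/L = 7.235 × 10^-3 mol
n(NaHCO3) = 7.235 × 10^-3 mol (1:1 ratio)
mass of NaHCO3 = 7.235 × 10^-3 × 84.01 g/mol = 0.6078 g

0.6078 g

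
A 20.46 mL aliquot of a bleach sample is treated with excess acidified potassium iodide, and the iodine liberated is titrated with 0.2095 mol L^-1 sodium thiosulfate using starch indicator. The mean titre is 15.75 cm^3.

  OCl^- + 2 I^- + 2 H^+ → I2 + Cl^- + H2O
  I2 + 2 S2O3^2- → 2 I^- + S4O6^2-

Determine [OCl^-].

n(S2O3^2-) = 0.01575 × 0.2095 = 3.300 × 10^-3 mol
n(I2) = n(S2O3^2-)/2 = 1.650 × 10^-3 mol
n(OCl^-) in the aliquot = 1.650 × 10^-3 mol (1:1 ratio)
[OCl^-] = 1.650 × 10^-3 / 0.02046 = 0.08064 mol/L

0.08064 mol/L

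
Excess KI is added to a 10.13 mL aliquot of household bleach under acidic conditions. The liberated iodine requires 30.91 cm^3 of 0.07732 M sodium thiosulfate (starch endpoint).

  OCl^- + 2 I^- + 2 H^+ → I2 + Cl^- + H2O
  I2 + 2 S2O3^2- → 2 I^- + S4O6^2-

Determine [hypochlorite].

0.1180 M

n(S2O3^2-) = 0.03091 × 0.07732 = 2.390 × 10^-3 mol
n(I2) = n(S2O3^2-)/2 = 1.195 × 10^-3 mol
n(OCl^-) in the aliquot = 1.195 × 10^-3 mol (1:1 ratio)
[OCl^-] = 1.195 × 10^-3 / 0.01013 = 0.1180 mol/L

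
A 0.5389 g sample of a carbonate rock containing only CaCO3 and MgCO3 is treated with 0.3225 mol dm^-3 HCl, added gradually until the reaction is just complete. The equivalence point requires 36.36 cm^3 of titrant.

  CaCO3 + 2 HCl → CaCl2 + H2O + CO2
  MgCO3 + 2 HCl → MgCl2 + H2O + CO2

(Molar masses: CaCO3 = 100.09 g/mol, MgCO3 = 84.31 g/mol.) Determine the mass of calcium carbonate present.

0.2828 g

n(HCl) = 0.03636 × 0.3225 = 0.01173 mol
Let x = n(CaCO3), y = n(MgCO3).
Titrant: 2x + 2y = 0.01173;  mass: 100.09x + 84.31y = 0.5389
Solving, x = 2.825 × 10^-3 mol, y = 3.038 × 10^-3 mol
mass of CaCO3 = 2.825 × 10^-3 × 100.09 = 0.2828 g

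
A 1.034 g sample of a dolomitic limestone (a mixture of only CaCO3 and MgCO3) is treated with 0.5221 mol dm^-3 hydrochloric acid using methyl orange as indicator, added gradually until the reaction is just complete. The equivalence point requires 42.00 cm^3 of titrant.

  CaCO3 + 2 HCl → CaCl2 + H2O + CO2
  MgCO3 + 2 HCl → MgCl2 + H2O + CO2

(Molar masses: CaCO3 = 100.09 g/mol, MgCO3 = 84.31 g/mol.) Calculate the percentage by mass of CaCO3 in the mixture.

n(HCl) = 0.04200 × 0.5221 = 0.02193 mol
Let x = n(CaCO3), y = n(MgCO3).
Titrant: 2x + 2y = 0.02193;  mass: 100.09x + 84.31y = 1.034
Solving, x = 6.947 × 10^-3 mol, y = 4.018 × 10^-3 mol
mass of CaCO3 = 6.947 × 10^-3 × 100.09 = 0.6953 g
% CaCO3 = 0.6953 / 1.034 × 100 = 67.24 %

67.24 %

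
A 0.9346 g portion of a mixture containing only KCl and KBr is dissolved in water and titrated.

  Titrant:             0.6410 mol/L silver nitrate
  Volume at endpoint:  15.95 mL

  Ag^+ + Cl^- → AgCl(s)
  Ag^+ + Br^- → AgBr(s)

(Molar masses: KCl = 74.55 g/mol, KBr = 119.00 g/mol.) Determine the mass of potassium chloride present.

0.4730 g

n(AgNO3) = 0.01595 × 0.6410 = 0.01022 mol
Let x = n(KCl), y = n(KBr).
Titrant: 1x + 1y = 0.01022;  mass: 74.55x + 119.00y = 0.9346
Solving, x = 6.345 × 10^-3 mol, y = 3.879 × 10^-3 mol
mass of KCl = 6.345 × 10^-3 × 74.55 = 0.4730 g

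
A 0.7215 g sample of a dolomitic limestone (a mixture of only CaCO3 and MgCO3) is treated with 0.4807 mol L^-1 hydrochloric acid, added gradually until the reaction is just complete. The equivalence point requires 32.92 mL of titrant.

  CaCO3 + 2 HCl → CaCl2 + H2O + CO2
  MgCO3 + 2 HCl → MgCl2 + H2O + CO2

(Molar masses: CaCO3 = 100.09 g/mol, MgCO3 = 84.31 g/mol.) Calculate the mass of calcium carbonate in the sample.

0.3451 g

n(HCl) = 0.03292 × 0.4807 = 0.01582 mol
Let x = n(CaCO3), y = n(MgCO3).
Titrant: 2x + 2y = 0.01582;  mass: 100.09x + 84.31y = 0.7215
Solving, x = 3.448 × 10^-3 mol, y = 4.464 × 10^-3 mol
mass of CaCO3 = 3.448 × 10^-3 × 100.09 = 0.3451 g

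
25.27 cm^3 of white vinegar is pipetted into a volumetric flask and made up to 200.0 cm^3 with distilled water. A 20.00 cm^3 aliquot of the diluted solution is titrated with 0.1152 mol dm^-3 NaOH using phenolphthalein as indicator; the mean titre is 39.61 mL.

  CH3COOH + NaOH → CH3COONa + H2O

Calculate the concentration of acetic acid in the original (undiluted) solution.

n(NaOH) = 0.03961 × 0.1152 = 4.563 × 10^-3 mol
n(CH3COOH) in the aliquot = 4.563 × 10^-3 mol (1:1 ratio)
[CH3COOH]_dilute = 4.563 × 10^-3 / 0.02000 = 0.2282 mol/L
Dilution factor = 200.0 / 25.27 = 7.915
[CH3COOH]_stock = 0.2282 × 7.915 = 1.806 mol/L

1.806 mol/L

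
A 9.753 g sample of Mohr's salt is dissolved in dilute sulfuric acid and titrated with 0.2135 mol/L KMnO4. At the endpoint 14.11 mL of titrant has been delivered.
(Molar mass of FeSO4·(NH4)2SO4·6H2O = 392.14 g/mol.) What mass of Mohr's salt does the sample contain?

MnO4^- + 5 Fe^2+ + 8 H^+ → Mn^2+ + 5 Fe^3+ + 4 H2O
n(KMnO4) = 0.01411 L × 0.2135 mol/L = 3.012 × 10^-3 mol
From the 5:1 ratio, n(FeSO4·(NH4)2SO4·6H2O) = 5/1 × 3.012 × 10^-3 = 0.01506 mol
mass of FeSO4·(NH4)2SO4·6H2O = 0.01506 × 392.14 g/mol = 5.907 g

5.907 g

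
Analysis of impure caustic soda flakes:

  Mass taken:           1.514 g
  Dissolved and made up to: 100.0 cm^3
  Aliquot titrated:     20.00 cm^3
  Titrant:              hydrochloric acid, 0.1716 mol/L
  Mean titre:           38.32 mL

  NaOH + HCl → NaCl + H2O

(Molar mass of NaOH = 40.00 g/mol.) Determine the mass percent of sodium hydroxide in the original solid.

n(HCl) per titration = 0.03832 × 0.1716 = 6.576 × 10^-3 mol
n(NaOH) in each aliquot = 6.576 × 10^-3 mol (1:1 ratio)
n(NaOH) in the whole flask = 6.576 × 10^-3 × 100.0/20.00 = 0.03288 mol
mass of NaOH = 0.03288 × 40.00 = 1.315 g
% NaOH = 1.315 / 1.514 × 100 = 86.87 %

86.87 %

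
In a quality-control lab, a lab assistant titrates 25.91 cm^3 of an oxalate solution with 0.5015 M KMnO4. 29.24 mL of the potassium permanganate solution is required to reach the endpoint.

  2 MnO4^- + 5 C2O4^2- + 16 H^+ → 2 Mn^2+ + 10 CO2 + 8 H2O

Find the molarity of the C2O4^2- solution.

n(KMnO4) = 0.02924 L × 0.5015 mol/L = 0.01466 mol
From the 5:2 mole ratio, n(C2O4^2-) = 5/2 × 0.01466 = 0.03666 mol
[C2O4^2-] = 0.03666 mol / 0.02591 L = 1.415 mol/L

1.415 M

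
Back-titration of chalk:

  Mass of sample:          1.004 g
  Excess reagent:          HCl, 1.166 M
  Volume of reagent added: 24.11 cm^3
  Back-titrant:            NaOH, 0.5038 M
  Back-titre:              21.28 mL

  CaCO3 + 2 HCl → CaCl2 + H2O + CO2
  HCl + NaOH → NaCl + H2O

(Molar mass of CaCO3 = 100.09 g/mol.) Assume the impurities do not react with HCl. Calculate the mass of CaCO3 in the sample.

n(HCl) added = 0.02411 × 1.166 = 0.02811 mol
n(NaOH) used in back-titration = 0.02128 × 0.5038 = 0.01072 mol
n(HCl) left over = 0.01072 mol (1:1 ratio)
n(HCl) consumed by analyte = 0.02811 − 0.01072 = 0.01739 mol
From the 1:2 ratio, n(CaCO3) = 1/2 × 0.01739 = 8.696 × 10^-3 mol
mass of CaCO3 = 8.696 × 10^-3 × 100.09 = 0.8704 g

0.8704 g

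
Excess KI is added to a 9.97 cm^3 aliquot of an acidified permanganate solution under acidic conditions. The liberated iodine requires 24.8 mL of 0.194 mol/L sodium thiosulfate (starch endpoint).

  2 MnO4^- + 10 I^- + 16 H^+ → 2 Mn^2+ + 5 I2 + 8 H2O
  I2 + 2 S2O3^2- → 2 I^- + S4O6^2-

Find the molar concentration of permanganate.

n(S2O3^2-) = 0.0248 × 0.194 = 4.81 × 10^-3 mol
n(I2) = n(S2O3^2-)/2 = 2.41 × 10^-3 mol
From the 2:5 ratio, n(MnO4^-) in the aliquot = 2/5 × 2.41 × 10^-3 = 9.62 × 10^-4 mol
[MnO4^-] = 9.62 × 10^-4 / 0.00997 = 0.0965 mol/L

0.0965 mol/L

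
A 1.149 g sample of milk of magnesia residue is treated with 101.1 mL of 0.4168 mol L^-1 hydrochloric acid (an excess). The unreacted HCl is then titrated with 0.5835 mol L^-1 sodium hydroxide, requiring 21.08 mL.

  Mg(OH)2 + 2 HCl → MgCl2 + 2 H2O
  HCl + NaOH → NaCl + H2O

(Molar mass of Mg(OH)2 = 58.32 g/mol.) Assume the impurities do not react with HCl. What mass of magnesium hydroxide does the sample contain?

0.8701 g

n(HCl) added = 0.1011 × 0.4168 = 0.04214 mol
n(NaOH) used in back-titration = 0.02108 × 0.5835 = 0.01230 mol
n(HCl) left over = 0.01230 mol (1:1 ratio)
n(HCl) consumed by analyte = 0.04214 − 0.01230 = 0.02984 mol
From the 1:2 ratio, n(Mg(OH)2) = 1/2 × 0.02984 = 0.01492 mol
mass of Mg(OH)2 = 0.01492 × 58.32 = 0.8701 g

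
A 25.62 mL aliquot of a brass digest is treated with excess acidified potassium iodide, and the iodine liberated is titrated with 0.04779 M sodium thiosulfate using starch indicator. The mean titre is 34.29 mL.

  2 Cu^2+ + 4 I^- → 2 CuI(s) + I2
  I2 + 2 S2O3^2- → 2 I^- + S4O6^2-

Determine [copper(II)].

0.06396 M

n(S2O3^2-) = 0.03429 × 0.04779 = 1.639 × 10^-3 mol
n(I2) = n(S2O3^2-)/2 = 8.194 × 10^-4 mol
From the 2:1 ratio, n(Cu2+) in the aliquot = 2/1 × 8.194 × 10^-4 = 1.639 × 10^-3 mol
[Cu2+] = 1.639 × 10^-3 / 0.02562 = 0.06396 mol/L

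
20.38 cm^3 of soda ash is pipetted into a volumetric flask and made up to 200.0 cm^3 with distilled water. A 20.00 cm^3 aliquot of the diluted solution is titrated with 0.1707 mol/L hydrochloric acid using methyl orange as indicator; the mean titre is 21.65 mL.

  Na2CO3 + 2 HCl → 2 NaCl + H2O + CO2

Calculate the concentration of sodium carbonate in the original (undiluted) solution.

0.9067 mol/L

n(HCl) = 0.02165 × 0.1707 = 3.696 × 10^-3 mol
From the 1:2 ratio, n(Na2CO3) in the aliquot = 1/2 × 3.696 × 10^-3 = 1.848 × 10^-3 mol
[Na2CO3]_dilute = 1.848 × 10^-3 / 0.02000 = 0.09239 mol/L
Dilution factor = 200.0 / 20.38 = 9.814
[Na2CO3]_stock = 0.09239 × 9.814 = 0.9067 mol/L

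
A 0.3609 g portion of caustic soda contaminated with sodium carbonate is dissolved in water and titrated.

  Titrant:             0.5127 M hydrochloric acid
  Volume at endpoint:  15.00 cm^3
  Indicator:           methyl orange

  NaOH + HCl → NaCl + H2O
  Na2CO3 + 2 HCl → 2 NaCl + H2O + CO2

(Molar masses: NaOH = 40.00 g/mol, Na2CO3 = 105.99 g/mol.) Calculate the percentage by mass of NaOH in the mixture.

39.79 %

n(HCl) = 0.01500 × 0.5127 = 7.691 × 10^-3 mol
Let x = n(NaOH), y = n(Na2CO3).
Titrant: 1x + 2y = 7.691 × 10^-3;  mass: 40.00x + 105.99y = 0.3609
Solving, x = 3.590 × 10^-3 mol, y = 2.050 × 10^-3 mol
mass of NaOH = 3.590 × 10^-3 × 40.00 = 0.1436 g
% NaOH = 0.1436 / 0.3609 × 100 = 39.79 %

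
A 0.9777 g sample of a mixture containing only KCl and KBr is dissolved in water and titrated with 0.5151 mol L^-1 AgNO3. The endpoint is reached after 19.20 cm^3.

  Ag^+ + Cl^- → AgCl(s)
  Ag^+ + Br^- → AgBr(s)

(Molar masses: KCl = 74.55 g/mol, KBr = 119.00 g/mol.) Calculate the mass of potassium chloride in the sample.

0.3341 g

n(AgNO3) = 0.01920 × 0.5151 = 9.890 × 10^-3 mol
Let x = n(KCl), y = n(KBr).
Titrant: 1x + 1y = 9.890 × 10^-3;  mass: 74.55x + 119.00y = 0.9777
Solving, x = 4.481 × 10^-3 mol, y = 5.408 × 10^-3 mol
mass of KCl = 4.481 × 10^-3 × 74.55 = 0.3341 g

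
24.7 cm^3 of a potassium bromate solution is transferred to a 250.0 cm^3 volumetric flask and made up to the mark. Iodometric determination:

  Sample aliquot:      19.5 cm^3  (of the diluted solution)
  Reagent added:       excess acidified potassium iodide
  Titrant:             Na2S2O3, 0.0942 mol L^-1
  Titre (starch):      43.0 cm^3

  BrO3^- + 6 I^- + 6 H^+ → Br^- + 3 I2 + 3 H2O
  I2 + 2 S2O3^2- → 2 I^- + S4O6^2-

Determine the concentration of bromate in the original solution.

n(S2O3^2-) = 0.0430 × 0.0942 = 4.05 × 10^-3 mol
n(I2) = n(S2O3^2-)/2 = 2.03 × 10^-3 mol
From the 1:3 ratio, n(BrO3^-) in the aliquot = 1/3 × 2.03 × 10^-3 = 6.75 × 10^-4 mol
[BrO3^-]_dilute = 6.75 × 10^-4 / 0.0195 = 0.0346 mol/L
[BrO3^-]_original = 0.0346 × 250.0/24.7 = 0.350 mol/L

0.350 mol/L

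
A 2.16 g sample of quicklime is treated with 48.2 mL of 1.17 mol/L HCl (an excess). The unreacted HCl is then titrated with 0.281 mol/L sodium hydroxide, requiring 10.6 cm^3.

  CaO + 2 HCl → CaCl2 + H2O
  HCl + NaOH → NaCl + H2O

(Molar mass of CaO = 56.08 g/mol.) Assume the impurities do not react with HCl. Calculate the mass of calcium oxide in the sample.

n(HCl) added = 0.0482 × 1.17 = 0.0564 mol
n(NaOH) used in back-titration = 0.0106 × 0.281 = 2.98 × 10^-3 mol
n(HCl) left over = 2.98 × 10^-3 mol (1:1 ratio)
n(HCl) consumed by analyte = 0.0564 − 2.98 × 10^-3 = 0.0534 mol
From the 1:2 ratio, n(CaO) = 1/2 × 0.0534 = 0.0267 mol
mass of CaO = 0.0267 × 56.08 = 1.50 g

1.50 g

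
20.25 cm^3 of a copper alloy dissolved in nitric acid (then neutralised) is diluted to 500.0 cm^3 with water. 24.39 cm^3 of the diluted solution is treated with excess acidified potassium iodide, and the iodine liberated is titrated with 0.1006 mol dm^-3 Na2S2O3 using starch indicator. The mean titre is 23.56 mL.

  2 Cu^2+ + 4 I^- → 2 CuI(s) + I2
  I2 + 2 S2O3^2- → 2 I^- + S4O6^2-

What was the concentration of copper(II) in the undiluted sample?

2.399 mol/L

n(S2O3^2-) = 0.02356 × 0.1006 = 2.370 × 10^-3 mol
n(I2) = n(S2O3^2-)/2 = 1.185 × 10^-3 mol
From the 2:1 ratio, n(Cu2+) in the aliquot = 2/1 × 1.185 × 10^-3 = 2.370 × 10^-3 mol
[Cu2+]_dilute = 2.370 × 10^-3 / 0.02439 = 0.09718 mol/L
[Cu2+]_original = 0.09718 × 500.0/20.25 = 2.399 mol/L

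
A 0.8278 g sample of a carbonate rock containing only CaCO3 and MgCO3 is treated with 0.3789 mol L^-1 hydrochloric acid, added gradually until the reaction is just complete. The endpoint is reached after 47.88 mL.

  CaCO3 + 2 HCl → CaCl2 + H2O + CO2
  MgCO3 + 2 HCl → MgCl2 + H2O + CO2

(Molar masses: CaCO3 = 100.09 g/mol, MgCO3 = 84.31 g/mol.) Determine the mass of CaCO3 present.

n(HCl) = 0.04788 × 0.3789 = 0.01814 mol
Let x = n(CaCO3), y = n(MgCO3).
Titrant: 2x + 2y = 0.01814;  mass: 100.09x + 84.31y = 0.8278
Solving, x = 3.995 × 10^-3 mol, y = 5.076 × 10^-3 mol
mass of CaCO3 = 3.995 × 10^-3 × 100.09 = 0.3998 g

0.3998 g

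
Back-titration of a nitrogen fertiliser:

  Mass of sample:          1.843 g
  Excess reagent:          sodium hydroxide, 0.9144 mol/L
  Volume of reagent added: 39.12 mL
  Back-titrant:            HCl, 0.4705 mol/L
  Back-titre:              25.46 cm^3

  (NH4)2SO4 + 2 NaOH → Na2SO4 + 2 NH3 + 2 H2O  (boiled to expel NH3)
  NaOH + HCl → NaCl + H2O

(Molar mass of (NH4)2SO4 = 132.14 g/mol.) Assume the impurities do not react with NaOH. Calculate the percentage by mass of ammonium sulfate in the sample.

n(NaOH) added = 0.03912 × 0.9144 = 0.03577 mol
n(HCl) used in back-titration = 0.02546 × 0.4705 = 0.01198 mol
n(NaOH) left over = 0.01198 mol (1:1 ratio)
n(NaOH) consumed by analyte = 0.03577 − 0.01198 = 0.02379 mol
From the 1:2 ratio, n((NH4)2SO4) = 1/2 × 0.02379 = 0.01190 mol
mass of (NH4)2SO4 = 0.01190 × 132.14 = 1.572 g
% (NH4)2SO4 = 1.572 / 1.843 × 100 = 85.29 %

85.29 %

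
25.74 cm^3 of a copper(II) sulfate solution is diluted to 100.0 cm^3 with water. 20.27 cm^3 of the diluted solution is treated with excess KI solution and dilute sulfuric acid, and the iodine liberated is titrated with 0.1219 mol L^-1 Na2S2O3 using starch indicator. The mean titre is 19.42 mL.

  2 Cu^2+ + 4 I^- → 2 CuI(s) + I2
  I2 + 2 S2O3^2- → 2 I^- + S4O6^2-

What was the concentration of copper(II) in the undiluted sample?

0.4537 mol/L

n(S2O3^2-) = 0.01942 × 0.1219 = 2.367 × 10^-3 mol
n(I2) = n(S2O3^2-)/2 = 1.184 × 10^-3 mol
From the 2:1 ratio, n(Cu2+) in the aliquot = 2/1 × 1.184 × 10^-3 = 2.367 × 10^-3 mol
[Cu2+]_dilute = 2.367 × 10^-3 / 0.02027 = 0.1168 mol/L
[Cu2+]_original = 0.1168 × 100.0/25.74 = 0.4537 mol/L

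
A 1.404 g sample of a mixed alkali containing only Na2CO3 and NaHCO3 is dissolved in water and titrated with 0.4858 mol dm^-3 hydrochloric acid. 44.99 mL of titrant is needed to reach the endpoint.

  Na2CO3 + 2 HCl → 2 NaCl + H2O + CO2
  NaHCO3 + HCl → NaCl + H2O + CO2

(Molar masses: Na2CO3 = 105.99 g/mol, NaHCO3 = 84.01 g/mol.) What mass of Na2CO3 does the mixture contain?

0.7384 g

n(HCl) = 0.04499 × 0.4858 = 0.02186 mol
Let x = n(Na2CO3), y = n(NaHCO3).
Titrant: 2x + 1y = 0.02186;  mass: 105.99x + 84.01y = 1.404
Solving, x = 6.967 × 10^-3 mol, y = 7.923 × 10^-3 mol
mass of Na2CO3 = 6.967 × 10^-3 × 105.99 = 0.7384 g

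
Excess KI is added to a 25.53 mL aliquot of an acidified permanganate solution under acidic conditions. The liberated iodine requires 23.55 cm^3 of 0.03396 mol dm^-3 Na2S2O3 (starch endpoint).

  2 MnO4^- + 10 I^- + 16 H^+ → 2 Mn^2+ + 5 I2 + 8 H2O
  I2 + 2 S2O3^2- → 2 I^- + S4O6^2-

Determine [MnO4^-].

0.006265 mol/L

n(S2O3^2-) = 0.02355 × 0.03396 = 7.998 × 10^-4 mol
n(I2) = n(S2O3^2-)/2 = 3.999 × 10^-4 mol
From the 2:5 ratio, n(MnO4^-) in the aliquot = 2/5 × 3.999 × 10^-4 = 1.600 × 10^-4 mol
[MnO4^-] = 1.600 × 10^-4 / 0.02553 = 0.006265 mol/L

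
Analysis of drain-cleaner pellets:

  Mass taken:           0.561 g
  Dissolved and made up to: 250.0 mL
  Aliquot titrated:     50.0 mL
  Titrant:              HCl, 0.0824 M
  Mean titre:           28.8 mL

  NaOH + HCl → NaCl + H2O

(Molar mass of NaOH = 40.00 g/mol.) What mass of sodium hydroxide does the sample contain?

0.475 g

n(HCl) per titration = 0.0288 × 0.0824 = 2.37 × 10^-3 mol
n(NaOH) in each aliquot = 2.37 × 10^-3 mol (1:1 ratio)
n(NaOH) in the whole flask = 2.37 × 10^-3 × 250.0/50.0 = 0.0119 mol
mass of NaOH = 0.0119 × 40.00 = 0.475 g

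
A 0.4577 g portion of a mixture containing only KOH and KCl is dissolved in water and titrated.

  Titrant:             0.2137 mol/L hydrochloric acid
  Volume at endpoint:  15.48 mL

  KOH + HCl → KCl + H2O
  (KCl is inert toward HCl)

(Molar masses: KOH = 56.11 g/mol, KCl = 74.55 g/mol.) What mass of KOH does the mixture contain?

0.1856 g

n(HCl) = 0.01548 × 0.2137 = 3.308 × 10^-3 mol
Let x = n(KOH), y = n(KCl).
Titrant: 1x = 3.308 × 10^-3;  mass: 56.11x + 74.55y = 0.4577
Solving, x = 3.308 × 10^-3 mol, y = 3.650 × 10^-3 mol
mass of KOH = 3.308 × 10^-3 × 56.11 = 0.1856 g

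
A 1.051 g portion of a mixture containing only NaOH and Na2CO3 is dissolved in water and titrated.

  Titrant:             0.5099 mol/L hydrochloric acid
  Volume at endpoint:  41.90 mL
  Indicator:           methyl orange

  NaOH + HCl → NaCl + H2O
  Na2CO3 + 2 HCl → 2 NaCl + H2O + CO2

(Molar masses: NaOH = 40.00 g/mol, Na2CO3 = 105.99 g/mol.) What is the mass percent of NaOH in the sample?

n(HCl) = 0.04190 × 0.5099 = 0.02136 mol
Let x = n(NaOH), y = n(Na2CO3).
Titrant: 1x + 2y = 0.02136;  mass: 40.00x + 105.99y = 1.051
Solving, x = 6.251 × 10^-3 mol, y = 7.557 × 10^-3 mol
mass of NaOH = 6.251 × 10^-3 × 40.00 = 0.2500 g
% NaOH = 0.2500 / 1.051 × 100 = 23.79 %

23.79 %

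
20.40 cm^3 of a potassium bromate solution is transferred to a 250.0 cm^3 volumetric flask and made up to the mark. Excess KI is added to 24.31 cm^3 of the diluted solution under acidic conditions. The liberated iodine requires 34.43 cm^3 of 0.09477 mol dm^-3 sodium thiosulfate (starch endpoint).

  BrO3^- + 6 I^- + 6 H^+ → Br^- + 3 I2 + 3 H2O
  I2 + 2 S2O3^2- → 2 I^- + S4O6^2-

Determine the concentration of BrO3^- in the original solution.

0.2741 mol/L

n(S2O3^2-) = 0.03443 × 0.09477 = 3.263 × 10^-3 mol
n(I2) = n(S2O3^2-)/2 = 1.631 × 10^-3 mol
From the 1:3 ratio, n(BrO3^-) in the aliquot = 1/3 × 1.631 × 10^-3 = 5.438 × 10^-4 mol
[BrO3^-]_dilute = 5.438 × 10^-4 / 0.02431 = 0.02237 mol/L
[BrO3^-]_original = 0.02237 × 250.0/20.40 = 0.2741 mol/L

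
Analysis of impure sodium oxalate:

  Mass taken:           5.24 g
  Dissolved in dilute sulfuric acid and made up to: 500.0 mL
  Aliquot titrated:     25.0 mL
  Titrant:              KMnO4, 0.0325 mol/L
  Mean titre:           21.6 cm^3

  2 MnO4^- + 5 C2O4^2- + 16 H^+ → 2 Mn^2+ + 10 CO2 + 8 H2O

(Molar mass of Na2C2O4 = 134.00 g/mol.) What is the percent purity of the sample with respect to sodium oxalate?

n(KMnO4) per titration = 0.0216 × 0.0325 = 7.02 × 10^-4 mol
From the 5:2 ratio, n(Na2C2O4) in each aliquot = 5/2 × 7.02 × 10^-4 = 1.76 × 10^-3 mol
n(Na2C2O4) in the whole flask = 1.76 × 10^-3 × 500.0/25.0 = 0.0351 mol
mass of Na2C2O4 = 0.0351 × 134.00 = 4.70 g
% Na2C2O4 = 4.70 / 5.24 × 100 = 89.8 %

89.8 %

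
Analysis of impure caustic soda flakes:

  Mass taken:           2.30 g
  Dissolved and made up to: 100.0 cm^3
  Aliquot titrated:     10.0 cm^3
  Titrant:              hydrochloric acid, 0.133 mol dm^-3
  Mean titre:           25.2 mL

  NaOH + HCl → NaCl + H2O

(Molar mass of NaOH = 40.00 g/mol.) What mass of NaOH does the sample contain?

n(HCl) per titration = 0.0252 × 0.133 = 3.35 × 10^-3 mol
n(NaOH) in each aliquot = 3.35 × 10^-3 mol (1:1 ratio)
n(NaOH) in the whole flask = 3.35 × 10^-3 × 100.0/10.0 = 0.0335 mol
mass of NaOH = 0.0335 × 40.00 = 1.34 g

1.34 g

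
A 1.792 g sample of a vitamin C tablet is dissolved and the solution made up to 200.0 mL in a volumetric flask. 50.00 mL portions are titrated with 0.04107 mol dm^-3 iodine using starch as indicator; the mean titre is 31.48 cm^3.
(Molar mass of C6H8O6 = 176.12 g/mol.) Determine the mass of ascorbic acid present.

0.9108 g

C6H8O6 + I2 → C6H6O6 + 2 HI
n(I2) per titration = 0.03148 × 0.04107 = 1.293 × 10^-3 mol
n(C6H8O6) in each aliquot = 1.293 × 10^-3 mol (1:1 ratio)
n(C6H8O6) in the whole flask = 1.293 × 10^-3 × 200.0/50.00 = 5.172 × 10^-3 mol
mass of C6H8O6 = 5.172 × 10^-3 × 176.12 = 0.9108 g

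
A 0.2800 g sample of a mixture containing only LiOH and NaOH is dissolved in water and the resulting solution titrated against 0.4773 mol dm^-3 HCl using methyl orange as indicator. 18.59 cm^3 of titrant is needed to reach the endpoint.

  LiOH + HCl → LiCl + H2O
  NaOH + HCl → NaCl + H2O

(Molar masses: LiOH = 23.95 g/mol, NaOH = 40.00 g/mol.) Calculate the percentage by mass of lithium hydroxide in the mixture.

n(HCl) = 0.01859 × 0.4773 = 8.873 × 10^-3 mol
Let x = n(LiOH), y = n(NaOH).
Titrant: 1x + 1y = 8.873 × 10^-3;  mass: 23.95x + 40.00y = 0.2800
Solving, x = 4.668 × 10^-3 mol, y = 4.205 × 10^-3 mol
mass of LiOH = 4.668 × 10^-3 × 23.95 = 0.1118 g
% LiOH = 0.1118 / 0.2800 × 100 = 39.93 %

39.93 %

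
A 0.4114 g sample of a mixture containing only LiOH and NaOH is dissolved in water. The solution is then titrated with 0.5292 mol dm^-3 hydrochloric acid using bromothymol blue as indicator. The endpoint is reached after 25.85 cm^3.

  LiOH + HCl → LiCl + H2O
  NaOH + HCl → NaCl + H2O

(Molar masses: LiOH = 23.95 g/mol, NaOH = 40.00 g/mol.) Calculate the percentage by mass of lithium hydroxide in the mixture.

n(HCl) = 0.02585 × 0.5292 = 0.01368 mol
Let x = n(LiOH), y = n(NaOH).
Titrant: 1x + 1y = 0.01368;  mass: 23.95x + 40.00y = 0.4114
Solving, x = 8.461 × 10^-3 mol, y = 5.219 × 10^-3 mol
mass of LiOH = 8.461 × 10^-3 × 23.95 = 0.2026 g
% LiOH = 0.2026 / 0.4114 × 100 = 49.25 %

49.25 %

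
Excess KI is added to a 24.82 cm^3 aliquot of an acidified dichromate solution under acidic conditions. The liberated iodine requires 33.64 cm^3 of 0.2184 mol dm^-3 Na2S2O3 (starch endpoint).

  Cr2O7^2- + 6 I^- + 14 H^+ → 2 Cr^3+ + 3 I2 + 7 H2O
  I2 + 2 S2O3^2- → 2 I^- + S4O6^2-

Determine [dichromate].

n(S2O3^2-) = 0.03364 × 0.2184 = 7.347 × 10^-3 mol
n(I2) = n(S2O3^2-)/2 = 3.673 × 10^-3 mol
From the 1:3 ratio, n(Cr2O7^2-) in the aliquot = 1/3 × 3.673 × 10^-3 = 1.224 × 10^-3 mol
[Cr2O7^2-] = 1.224 × 10^-3 / 0.02482 = 0.04934 mol/L

0.04934 mol/L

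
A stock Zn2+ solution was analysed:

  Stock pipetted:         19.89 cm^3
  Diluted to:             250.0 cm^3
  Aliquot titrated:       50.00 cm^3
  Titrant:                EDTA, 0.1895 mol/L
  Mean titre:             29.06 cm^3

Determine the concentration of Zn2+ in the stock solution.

1.384 mol/L

Zn^2+ + EDTA^4- → [Zn(EDTA)]^2-
n(EDTA) = 0.02906 × 0.1895 = 5.507 × 10^-3 mol
n(Zn2+) in the aliquot = 5.507 × 10^-3 mol (1:1 ratio)
[Zn2+]_dilute = 5.507 × 10^-3 / 0.05000 = 0.1101 mol/L
Dilution factor = 250.0 / 19.89 = 12.57
[Zn2+]_stock = 0.1101 × 12.57 = 1.384 mol/L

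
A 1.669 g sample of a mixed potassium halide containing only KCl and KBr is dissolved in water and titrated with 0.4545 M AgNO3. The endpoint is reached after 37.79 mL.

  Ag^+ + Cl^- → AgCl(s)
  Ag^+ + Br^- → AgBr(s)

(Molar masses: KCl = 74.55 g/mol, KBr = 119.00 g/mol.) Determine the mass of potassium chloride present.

0.6288 g

n(AgNO3) = 0.03779 × 0.4545 = 0.01718 mol
Let x = n(KCl), y = n(KBr).
Titrant: 1x + 1y = 0.01718;  mass: 74.55x + 119.00y = 1.669
Solving, x = 8.434 × 10^-3 mol, y = 8.742 × 10^-3 mol
mass of KCl = 8.434 × 10^-3 × 74.55 = 0.6288 g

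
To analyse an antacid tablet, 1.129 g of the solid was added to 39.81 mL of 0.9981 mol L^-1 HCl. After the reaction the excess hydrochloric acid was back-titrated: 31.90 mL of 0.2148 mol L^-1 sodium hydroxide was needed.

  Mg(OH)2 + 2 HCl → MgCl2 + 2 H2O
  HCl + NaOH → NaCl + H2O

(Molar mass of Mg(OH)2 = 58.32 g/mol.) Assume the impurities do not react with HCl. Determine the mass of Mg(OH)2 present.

n(HCl) added = 0.03981 × 0.9981 = 0.03973 mol
n(NaOH) used in back-titration = 0.03190 × 0.2148 = 6.852 × 10^-3 mol
n(HCl) left over = 6.852 × 10^-3 mol (1:1 ratio)
n(HCl) consumed by analyte = 0.03973 − 6.852 × 10^-3 = 0.03288 mol
From the 1:2 ratio, n(Mg(OH)2) = 1/2 × 0.03288 = 0.01644 mol
mass of Mg(OH)2 = 0.01644 × 58.32 = 0.9588 g

0.9588 g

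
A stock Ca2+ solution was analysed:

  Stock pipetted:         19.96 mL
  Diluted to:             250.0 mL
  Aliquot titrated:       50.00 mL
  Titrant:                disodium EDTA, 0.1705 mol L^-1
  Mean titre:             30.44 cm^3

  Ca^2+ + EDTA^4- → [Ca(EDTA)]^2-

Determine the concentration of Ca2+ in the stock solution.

1.300 mol/L

n(EDTA) = 0.03044 × 0.1705 = 5.190 × 10^-3 mol
n(Ca2+) in the aliquot = 5.190 × 10^-3 mol (1:1 ratio)
[Ca2+]_dilute = 5.190 × 10^-3 / 0.05000 = 0.1038 mol/L
Dilution factor = 250.0 / 19.96 = 12.53
[Ca2+]_stock = 0.1038 × 12.53 = 1.300 mol/L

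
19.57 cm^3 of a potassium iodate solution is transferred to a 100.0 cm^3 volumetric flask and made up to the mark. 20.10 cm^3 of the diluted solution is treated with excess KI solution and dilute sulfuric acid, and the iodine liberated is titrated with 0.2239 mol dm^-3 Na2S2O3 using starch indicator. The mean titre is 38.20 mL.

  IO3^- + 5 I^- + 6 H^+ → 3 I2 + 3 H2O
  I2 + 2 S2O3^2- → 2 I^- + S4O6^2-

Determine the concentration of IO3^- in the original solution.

0.3624 mol/L

n(S2O3^2-) = 0.03820 × 0.2239 = 8.553 × 10^-3 mol
n(I2) = n(S2O3^2-)/2 = 4.276 × 10^-3 mol
From the 1:3 ratio, n(IO3^-) in the aliquot = 1/3 × 4.276 × 10^-3 = 1.425 × 10^-3 mol
[IO3^-]_dilute = 1.425 × 10^-3 / 0.02010 = 0.07092 mol/L
[IO3^-]_original = 0.07092 × 100.0/19.57 = 0.3624 mol/L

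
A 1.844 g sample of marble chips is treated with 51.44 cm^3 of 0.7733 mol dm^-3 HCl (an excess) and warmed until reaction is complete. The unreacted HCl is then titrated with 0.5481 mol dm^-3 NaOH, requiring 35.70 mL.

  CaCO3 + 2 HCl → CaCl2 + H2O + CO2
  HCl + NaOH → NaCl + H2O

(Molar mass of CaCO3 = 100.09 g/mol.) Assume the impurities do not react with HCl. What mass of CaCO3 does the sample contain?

1.011 g

n(HCl) added = 0.05144 × 0.7733 = 0.03978 mol
n(NaOH) used in back-titration = 0.03570 × 0.5481 = 0.01957 mol
n(HCl) left over = 0.01957 mol (1:1 ratio)
n(HCl) consumed by analyte = 0.03978 − 0.01957 = 0.02021 mol
From the 1:2 ratio, n(CaCO3) = 1/2 × 0.02021 = 0.01011 mol
mass of CaCO3 = 0.01011 × 100.09 = 1.011 g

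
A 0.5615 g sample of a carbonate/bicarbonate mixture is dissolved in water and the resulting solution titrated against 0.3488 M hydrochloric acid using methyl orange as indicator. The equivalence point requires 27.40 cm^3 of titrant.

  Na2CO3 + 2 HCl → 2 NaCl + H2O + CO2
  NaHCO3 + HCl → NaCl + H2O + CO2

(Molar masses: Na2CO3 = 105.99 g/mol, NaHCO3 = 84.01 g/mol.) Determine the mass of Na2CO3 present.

n(HCl) = 0.02740 × 0.3488 = 9.557 × 10^-3 mol
Let x = n(Na2CO3), y = n(NaHCO3).
Titrant: 2x + 1y = 9.557 × 10^-3;  mass: 105.99x + 84.01y = 0.5615
Solving, x = 3.892 × 10^-3 mol, y = 1.774 × 10^-3 mol
mass of Na2CO3 = 3.892 × 10^-3 × 105.99 = 0.4125 g

0.4125 g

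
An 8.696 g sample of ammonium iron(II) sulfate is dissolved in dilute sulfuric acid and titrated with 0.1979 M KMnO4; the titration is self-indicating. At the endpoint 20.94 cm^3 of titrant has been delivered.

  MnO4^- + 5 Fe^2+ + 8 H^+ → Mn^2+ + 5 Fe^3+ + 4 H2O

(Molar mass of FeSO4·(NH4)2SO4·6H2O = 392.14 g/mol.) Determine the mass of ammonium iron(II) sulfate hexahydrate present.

8.125 g

n(KMnO4) = 0.02094 L × 0.1979 mol/L = 4.144 × 10^-3 mol
From the 5:1 ratio, n(FeSO4·(NH4)2SO4·6H2O) = 5/1 × 4.144 × 10^-3 = 0.02072 mol
mass of FeSO4·(NH4)2SO4·6H2O = 0.02072 × 392.14 g/mol = 8.125 g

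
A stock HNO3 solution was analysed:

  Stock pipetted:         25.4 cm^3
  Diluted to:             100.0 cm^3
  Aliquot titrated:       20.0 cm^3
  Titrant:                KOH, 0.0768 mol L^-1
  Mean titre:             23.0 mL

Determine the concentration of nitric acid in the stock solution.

HNO3 + KOH → KNO3 + H2O
n(KOH) = 0.0230 × 0.0768 = 1.77 × 10^-3 mol
n(HNO3) in the aliquot = 1.77 × 10^-3 mol (1:1 ratio)
[HNO3]_dilute = 1.77 × 10^-3 / 0.0200 = 0.0883 mol/L
Dilution factor = 100.0 / 25.4 = 3.937
[HNO3]_stock = 0.0883 × 3.937 = 0.348 mol/L

0.348 mol/L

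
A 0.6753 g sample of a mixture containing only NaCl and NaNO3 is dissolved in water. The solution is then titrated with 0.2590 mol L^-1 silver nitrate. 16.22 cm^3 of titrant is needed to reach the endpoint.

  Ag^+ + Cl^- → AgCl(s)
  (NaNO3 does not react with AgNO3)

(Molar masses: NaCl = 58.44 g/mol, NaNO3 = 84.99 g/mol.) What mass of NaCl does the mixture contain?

n(AgNO3) = 0.01622 × 0.2590 = 4.201 × 10^-3 mol
Let x = n(NaCl), y = n(NaNO3).
Titrant: 1x = 4.201 × 10^-3;  mass: 58.44x + 84.99y = 0.6753
Solving, x = 4.201 × 10^-3 mol, y = 5.057 × 10^-3 mol
mass of NaCl = 4.201 × 10^-3 × 58.44 = 0.2455 g

0.2455 g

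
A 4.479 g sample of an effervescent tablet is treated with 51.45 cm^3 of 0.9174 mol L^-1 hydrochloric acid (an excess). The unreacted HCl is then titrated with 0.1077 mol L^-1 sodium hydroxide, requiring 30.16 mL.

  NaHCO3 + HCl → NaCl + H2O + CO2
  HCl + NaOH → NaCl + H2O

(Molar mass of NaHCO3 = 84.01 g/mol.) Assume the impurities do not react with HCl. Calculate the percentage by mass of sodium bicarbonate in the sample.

n(HCl) added = 0.05145 × 0.9174 = 0.04720 mol
n(NaOH) used in back-titration = 0.03016 × 0.1077 = 3.248 × 10^-3 mol
n(HCl) left over = 3.248 × 10^-3 mol (1:1 ratio)
n(HCl) consumed by analyte = 0.04720 − 3.248 × 10^-3 = 0.04395 mol
n(NaHCO3) = 0.04395 mol (1:1 ratio)
mass of NaHCO3 = 0.04395 × 84.01 = 3.692 g
% NaHCO3 = 3.692 / 4.479 × 100 = 82.44 %

82.44 %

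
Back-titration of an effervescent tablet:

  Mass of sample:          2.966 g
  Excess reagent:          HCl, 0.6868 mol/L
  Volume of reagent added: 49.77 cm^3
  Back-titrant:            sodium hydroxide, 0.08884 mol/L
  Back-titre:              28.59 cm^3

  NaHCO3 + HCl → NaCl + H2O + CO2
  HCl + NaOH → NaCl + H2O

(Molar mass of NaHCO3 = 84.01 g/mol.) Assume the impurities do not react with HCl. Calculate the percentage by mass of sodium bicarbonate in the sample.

n(HCl) added = 0.04977 × 0.6868 = 0.03418 mol
n(NaOH) used in back-titration = 0.02859 × 0.08884 = 2.540 × 10^-3 mol
n(HCl) left over = 2.540 × 10^-3 mol (1:1 ratio)
n(HCl) consumed by analyte = 0.03418 − 2.540 × 10^-3 = 0.03164 mol
n(NaHCO3) = 0.03164 mol (1:1 ratio)
mass of NaHCO3 = 0.03164 × 84.01 = 2.658 g
% NaHCO3 = 2.658 / 2.966 × 100 = 89.62 %

89.62 %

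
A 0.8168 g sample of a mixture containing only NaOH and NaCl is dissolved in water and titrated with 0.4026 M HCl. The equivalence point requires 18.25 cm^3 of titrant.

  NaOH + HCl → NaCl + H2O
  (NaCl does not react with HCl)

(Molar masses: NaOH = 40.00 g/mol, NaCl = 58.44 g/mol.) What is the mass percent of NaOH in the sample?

n(HCl) = 0.01825 × 0.4026 = 7.347 × 10^-3 mol
Let x = n(NaOH), y = n(NaCl).
Titrant: 1x = 7.347 × 10^-3;  mass: 40.00x + 58.44y = 0.8168
Solving, x = 7.347 × 10^-3 mol, y = 8.948 × 10^-3 mol
mass of NaOH = 7.347 × 10^-3 × 40.00 = 0.2939 g
% NaOH = 0.2939 / 0.8168 × 100 = 35.98 %

35.98 %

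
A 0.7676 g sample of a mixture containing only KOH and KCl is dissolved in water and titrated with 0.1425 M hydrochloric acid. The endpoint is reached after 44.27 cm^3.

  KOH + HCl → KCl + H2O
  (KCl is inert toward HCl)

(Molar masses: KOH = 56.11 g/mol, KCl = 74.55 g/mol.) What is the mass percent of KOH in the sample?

n(HCl) = 0.04427 × 0.1425 = 6.308 × 10^-3 mol
Let x = n(KOH), y = n(KCl).
Titrant: 1x = 6.308 × 10^-3;  mass: 56.11x + 74.55y = 0.7676
Solving, x = 6.308 × 10^-3 mol, y = 5.548 × 10^-3 mol
mass of KOH = 6.308 × 10^-3 × 56.11 = 0.3540 g
% KOH = 0.3540 / 0.7676 × 100 = 46.11 %

46.11 %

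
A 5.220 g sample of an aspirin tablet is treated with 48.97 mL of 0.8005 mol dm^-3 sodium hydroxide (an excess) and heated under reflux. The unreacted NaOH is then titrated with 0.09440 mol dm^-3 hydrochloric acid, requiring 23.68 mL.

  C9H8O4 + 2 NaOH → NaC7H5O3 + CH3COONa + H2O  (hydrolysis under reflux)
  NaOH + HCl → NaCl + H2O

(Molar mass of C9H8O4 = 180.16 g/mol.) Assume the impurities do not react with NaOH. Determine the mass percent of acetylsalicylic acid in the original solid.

n(NaOH) added = 0.04897 × 0.8005 = 0.03920 mol
n(HCl) used in back-titration = 0.02368 × 0.09440 = 2.235 × 10^-3 mol
n(NaOH) left over = 2.235 × 10^-3 mol (1:1 ratio)
n(NaOH) consumed by analyte = 0.03920 − 2.235 × 10^-3 = 0.03697 mol
From the 1:2 ratio, n(C9H8O4) = 1/2 × 0.03697 = 0.01848 mol
mass of C9H8O4 = 0.01848 × 180.16 = 3.330 g
% C9H8O4 = 3.330 / 5.220 × 100 = 63.79 %

63.79 %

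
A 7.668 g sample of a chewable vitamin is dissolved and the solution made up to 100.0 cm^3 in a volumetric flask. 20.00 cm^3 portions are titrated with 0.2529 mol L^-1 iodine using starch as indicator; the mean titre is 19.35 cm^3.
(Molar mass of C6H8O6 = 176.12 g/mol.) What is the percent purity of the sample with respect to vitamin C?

C6H8O6 + I2 → C6H6O6 + 2 HI
n(I2) per titration = 0.01935 × 0.2529 = 4.894 × 10^-3 mol
n(C6H8O6) in each aliquot = 4.894 × 10^-3 mol (1:1 ratio)
n(C6H8O6) in the whole flask = 4.894 × 10^-3 × 100.0/20.00 = 0.02447 mol
mass of C6H8O6 = 0.02447 × 176.12 = 4.309 g
% C6H8O6 = 4.309 / 7.668 × 100 = 56.20 %

56.20 %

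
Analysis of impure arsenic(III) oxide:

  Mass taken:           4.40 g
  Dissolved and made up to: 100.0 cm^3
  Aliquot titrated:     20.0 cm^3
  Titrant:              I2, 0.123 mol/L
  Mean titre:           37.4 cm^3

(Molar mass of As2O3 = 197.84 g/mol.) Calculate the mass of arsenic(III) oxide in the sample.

2.28 g

As2O3 + 2 I2 + 2 H2O → As2O5 + 4 HI
n(I2) per titration = 0.0374 × 0.123 = 4.60 × 10^-3 mol
From the 1:2 ratio, n(As2O3) in each aliquot = 1/2 × 4.60 × 10^-3 = 2.30 × 10^-3 mol
n(As2O3) in the whole flask = 2.30 × 10^-3 × 100.0/20.0 = 0.0115 mol
mass of As2O3 = 0.0115 × 197.84 = 2.28 g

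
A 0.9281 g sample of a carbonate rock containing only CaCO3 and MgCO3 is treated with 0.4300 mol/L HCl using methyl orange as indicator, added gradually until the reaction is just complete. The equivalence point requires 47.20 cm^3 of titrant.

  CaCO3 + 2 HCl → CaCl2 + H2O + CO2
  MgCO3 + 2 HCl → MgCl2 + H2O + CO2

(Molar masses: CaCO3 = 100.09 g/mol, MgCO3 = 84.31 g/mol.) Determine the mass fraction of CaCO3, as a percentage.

49.56 %

n(HCl) = 0.04720 × 0.4300 = 0.02030 mol
Let x = n(CaCO3), y = n(MgCO3).
Titrant: 2x + 2y = 0.02030;  mass: 100.09x + 84.31y = 0.9281
Solving, x = 4.596 × 10^-3 mol, y = 5.552 × 10^-3 mol
mass of CaCO3 = 4.596 × 10^-3 × 100.09 = 0.4600 g
% CaCO3 = 0.4600 / 0.9281 × 100 = 49.56 %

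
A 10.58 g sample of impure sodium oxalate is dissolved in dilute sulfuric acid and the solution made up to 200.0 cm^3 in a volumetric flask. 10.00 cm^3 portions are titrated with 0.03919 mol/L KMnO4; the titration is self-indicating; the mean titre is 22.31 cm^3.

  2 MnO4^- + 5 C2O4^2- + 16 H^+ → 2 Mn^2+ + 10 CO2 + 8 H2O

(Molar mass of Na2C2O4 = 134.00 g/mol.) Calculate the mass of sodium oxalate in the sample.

5.858 g

n(KMnO4) per titration = 0.02231 × 0.03919 = 8.743 × 10^-4 mol
From the 5:2 ratio, n(Na2C2O4) in each aliquot = 5/2 × 8.743 × 10^-4 = 2.186 × 10^-3 mol
n(Na2C2O4) in the whole flask = 2.186 × 10^-3 × 200.0/10.00 = 0.04372 mol
mass of Na2C2O4 = 0.04372 × 134.00 = 5.858 g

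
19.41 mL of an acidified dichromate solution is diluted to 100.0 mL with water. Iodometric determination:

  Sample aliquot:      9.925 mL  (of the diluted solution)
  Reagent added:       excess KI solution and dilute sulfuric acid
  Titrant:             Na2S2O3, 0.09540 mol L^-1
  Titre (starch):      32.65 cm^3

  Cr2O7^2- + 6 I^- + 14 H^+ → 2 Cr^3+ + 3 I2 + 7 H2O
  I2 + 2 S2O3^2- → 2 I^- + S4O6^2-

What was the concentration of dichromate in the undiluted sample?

0.2695 mol/L

n(S2O3^2-) = 0.03265 × 0.09540 = 3.115 × 10^-3 mol
n(I2) = n(S2O3^2-)/2 = 1.557 × 10^-3 mol
From the 1:3 ratio, n(Cr2O7^2-) in the aliquot = 1/3 × 1.557 × 10^-3 = 5.191 × 10^-4 mol
[Cr2O7^2-]_dilute = 5.191 × 10^-4 / 0.009925 = 0.05231 mol/L
[Cr2O7^2-]_original = 0.05231 × 100.0/19.41 = 0.2695 mol/L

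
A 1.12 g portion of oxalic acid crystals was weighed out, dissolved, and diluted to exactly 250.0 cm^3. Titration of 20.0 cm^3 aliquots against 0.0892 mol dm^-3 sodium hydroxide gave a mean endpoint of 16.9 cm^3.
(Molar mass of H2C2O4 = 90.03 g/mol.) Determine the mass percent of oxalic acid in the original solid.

H2C2O4 + 2 NaOH → Na2C2O4 + 2 H2O
n(NaOH) per titration = 0.0169 × 0.0892 = 1.51 × 10^-3 mol
From the 1:2 ratio, n(H2C2O4) in each aliquot = 1/2 × 1.51 × 10^-3 = 7.54 × 10^-4 mol
n(H2C2O4) in the whole flask = 7.54 × 10^-4 × 250.0/20.0 = 9.42 × 10^-3 mol
mass of H2C2O4 = 9.42 × 10^-3 × 90.03 = 0.848 g
% H2C2O4 = 0.848 / 1.12 × 100 = 75.7 %

75.7 %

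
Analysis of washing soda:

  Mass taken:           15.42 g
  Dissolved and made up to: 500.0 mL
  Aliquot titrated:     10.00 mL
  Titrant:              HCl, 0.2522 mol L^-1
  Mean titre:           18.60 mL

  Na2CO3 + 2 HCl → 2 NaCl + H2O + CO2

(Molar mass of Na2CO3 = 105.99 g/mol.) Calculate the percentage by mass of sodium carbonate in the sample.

n(HCl) per titration = 0.01860 × 0.2522 = 4.691 × 10^-3 mol
From the 1:2 ratio, n(Na2CO3) in each aliquot = 1/2 × 4.691 × 10^-3 = 2.345 × 10^-3 mol
n(Na2CO3) in the whole flask = 2.345 × 10^-3 × 500.0/10.00 = 0.1173 mol
mass of Na2CO3 = 0.1173 × 105.99 = 12.43 g
% Na2CO3 = 12.43 / 15.42 × 100 = 80.61 %

80.61 %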